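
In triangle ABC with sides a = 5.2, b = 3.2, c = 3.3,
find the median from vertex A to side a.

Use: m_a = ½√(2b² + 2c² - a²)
m_a = ½√(2·3.2² + 2·3.3² - 5.2²)
m_a = ½√(20.48 + 21.78 - 27.04) = ½√15.22 = 1.951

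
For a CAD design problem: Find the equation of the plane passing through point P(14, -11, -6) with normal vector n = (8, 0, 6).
d = n·P = (8)(14) + (0)(-11) + (6)(-6) = 76
Plane: 8x + 6z = 76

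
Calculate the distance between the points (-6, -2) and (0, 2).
Using the distance formula: d = sqrt((x₂-x₁)² + (y₂-y₁)²)
dx = 0 - (-6) = 6
dy = 2 - (-2) = 4
d = sqrt(6² + 4²) = sqrt(36 + 16) = sqrt(52) = 7.21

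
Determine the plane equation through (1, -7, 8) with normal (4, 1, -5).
d = n·P = (4)(1) + (1)(-7) + (-5)(8) = -43
Plane: 4x + y - 5z = -43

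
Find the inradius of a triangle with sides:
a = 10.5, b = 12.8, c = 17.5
s = (a+b+c)/2 = (10.5+12.8+17.5)/2 = 20.4
Area = √(s(s-a)(s-b)(s-c)) = √(20.4·9.9·7.6·2.9) = 66.7173
r = Area/s = 66.7173/20.4 = 3.27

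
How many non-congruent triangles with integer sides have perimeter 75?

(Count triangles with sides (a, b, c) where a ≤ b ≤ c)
With a ≤ b ≤ c and a + b + c = 75, the triangle inequality a + b > c gives c < 75/2, so c ≤ 37.
Iterate a from 1 to ⌊p/3⌋ = 25; for each a, b ranges from a to ⌊(p−a)/2⌋ with c = p − a − b, keeping only c ≥ b.
Triples: (1, 37, 37), (2, 36, 37), (3, 35, 37), …
Count = 127 triangles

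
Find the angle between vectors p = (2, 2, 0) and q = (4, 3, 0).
p·q = 14, |p|² = 8, |q|² = 25
cos θ = 14/√200 ≈ 0.9899
θ ≈ 8.13°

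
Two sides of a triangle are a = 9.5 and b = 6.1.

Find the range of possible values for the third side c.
By the triangle inequality: |a - b| < c < a + b
|9.5 - 6.1| < c < 9.5 + 6.1
3.4 < c < 15.6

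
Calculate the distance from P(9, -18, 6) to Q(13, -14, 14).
d = √[(4)² + (4)² + (8)²] = √96 = 9.798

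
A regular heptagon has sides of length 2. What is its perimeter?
Perimeter = number of sides * side length
Perimeter = 7 * 2
Perimeter = 14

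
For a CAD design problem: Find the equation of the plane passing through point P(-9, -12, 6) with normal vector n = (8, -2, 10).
d = n·P = (8)(-9) + (-2)(-12) + (10)(6) = 12
Plane: 8x - 2y + 10z = 12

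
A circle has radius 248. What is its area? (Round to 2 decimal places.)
Area = pi * r²
Area = pi * 248²
Area = pi * 61504
Area = 193220.51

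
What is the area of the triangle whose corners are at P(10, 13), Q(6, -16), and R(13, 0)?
Using the coordinate formula: Area = (1/2)|x₁(y₂-y₃) + x₂(y₃-y₁) + x₃(y₁-y₂)|
Area = (1/2)|10((-16)-0) + 6(0-13) + 13(13-(-16))|
Area = (1/2)|10*(-16) + 6*(-13) + 13*29|
Area = (1/2)|(-160) + (-78) + 377|
Area = (1/2)*139 = 69.50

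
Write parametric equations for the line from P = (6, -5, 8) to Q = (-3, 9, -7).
Direction vector d = Q - P = (-9, 14, -15)
x = 6 - 9t, y = -5 + 14t, z = 8 - 15t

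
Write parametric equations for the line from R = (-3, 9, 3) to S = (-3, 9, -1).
Direction vector d = S - R = (0, 0, -4)
x = -3, y = 9, z = 3 - 4t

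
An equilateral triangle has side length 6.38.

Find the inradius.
For an equilateral triangle, r = s/(2√3) where s is the side.
r = 6.38/(2√3) = 6.38/3.464102 = 1.842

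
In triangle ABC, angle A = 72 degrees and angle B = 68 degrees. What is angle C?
Sum of angles in a triangle = 180 degrees
Third angle = 180 - 72 - 68
Third angle = 40 degrees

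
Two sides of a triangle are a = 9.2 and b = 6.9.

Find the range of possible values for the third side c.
By the triangle inequality: |a - b| < c < a + b
|9.2 - 6.9| < c < 9.2 + 6.9
2.3 < c < 16.1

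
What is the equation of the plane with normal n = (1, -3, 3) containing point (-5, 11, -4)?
d = n·P = (1)(-5) + (-3)(11) + (3)(-4) = -50
Plane: x - 3y + 3z = -50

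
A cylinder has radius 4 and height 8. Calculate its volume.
Volume = pi * r² * h
Volume = pi * 4² * 8
Volume = pi * 16 * 8
Volume = pi * 128
Volume = 402.12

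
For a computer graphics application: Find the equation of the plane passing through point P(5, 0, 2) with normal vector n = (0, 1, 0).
d = n·P = (0)(5) + (1)(0) + (0)(2) = 0
Plane: y = 0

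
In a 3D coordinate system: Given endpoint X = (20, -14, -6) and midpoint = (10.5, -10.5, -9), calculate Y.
Y = (2×10.5 - 20, 2×(-10.5) - (-14), 2×(-9) - (-6)) = (1, -7, -12)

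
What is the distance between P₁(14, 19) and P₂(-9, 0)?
Using the distance formula: d = sqrt((x₂-x₁)² + (y₂-y₁)²)
dx = (-9) - 14 = -23
dy = 0 - 19 = -19
d = sqrt((-23)² + (-19)²) = sqrt(529 + 361) = sqrt(890) = 29.83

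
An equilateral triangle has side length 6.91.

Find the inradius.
For an equilateral triangle, r = s/(2√3) where s is the side.
r = 6.91/(2√3) = 6.91/3.464102 = 1.995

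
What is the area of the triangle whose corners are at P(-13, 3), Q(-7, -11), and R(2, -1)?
Using the coordinate formula: Area = (1/2)|x₁(y₂-y₃) + x₂(y₃-y₁) + x₃(y₁-y₂)|
Area = (1/2)|(-13)((-11)-(-1)) + (-7)((-1)-3) + 2(3-(-11))|
Area = (1/2)|(-13)*(-10) + (-7)*(-4) + 2*14|
Area = (1/2)|130 + 28 + 28|
Area = (1/2)*186 = 93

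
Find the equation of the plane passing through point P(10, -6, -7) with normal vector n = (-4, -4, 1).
d = n·P = (-4)(10) + (-4)(-6) + (1)(-7) = -23
Plane: -4x - 4y + z = -23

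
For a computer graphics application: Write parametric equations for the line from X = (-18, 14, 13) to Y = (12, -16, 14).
Direction vector d = Y - X = (30, -30, 1)
x = -18 + 30t, y = 14 - 30t, z = 13 + t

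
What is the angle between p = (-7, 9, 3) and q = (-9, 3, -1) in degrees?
p·q = 87, |p|² = 139, |q|² = 91
cos θ = 87/√12649 ≈ 0.7736
θ ≈ 39.33°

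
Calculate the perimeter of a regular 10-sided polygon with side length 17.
Perimeter = number of sides * side length
Perimeter = 10 * 17
Perimeter = 170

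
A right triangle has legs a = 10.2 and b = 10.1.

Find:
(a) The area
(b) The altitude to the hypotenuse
(a) Area = ½ab = ½·10.2·10.1 = 51.51
(b) Hypotenuse c = √(10.2² + 10.1²) = √206.05 = 14.3544
    Area = ½·c·h_c  →  h_c = 2·Area/c = 2·51.51/14.3544 = 7.177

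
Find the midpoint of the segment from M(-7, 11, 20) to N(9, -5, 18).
Midpoint = ((-7+9)/2, (11-5)/2, (20+18)/2) = (1, 3, 19)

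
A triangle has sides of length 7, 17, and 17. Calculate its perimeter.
Perimeter = sum of all sides
Perimeter = 7 + 17 + 17
Perimeter = 41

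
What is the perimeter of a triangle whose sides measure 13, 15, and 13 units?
Perimeter = sum of all sides
Perimeter = 13 + 15 + 13
Perimeter = 41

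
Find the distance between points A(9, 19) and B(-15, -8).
Using the distance formula: d = sqrt((x₂-x₁)² + (y₂-y₁)²)
dx = (-15) - 9 = -24
dy = (-8) - 19 = -27
d = sqrt((-24)² + (-27)²) = sqrt(576 + 729) = sqrt(1305) = 36.12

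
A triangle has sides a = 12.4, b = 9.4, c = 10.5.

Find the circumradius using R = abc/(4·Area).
s = (a+b+c)/2 = 16.15
Area = √(s(s-a)(s-b)(s-c)) = √(16.15·3.75·6.75·5.65) = 48.0594
R = abc/(4·Area) = (12.4·9.4·10.5)/(4·48.0594) = 1223.88/192.2376 = 6.367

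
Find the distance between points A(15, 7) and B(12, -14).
Using the distance formula: d = sqrt((x₂-x₁)² + (y₂-y₁)²)
dx = 12 - 15 = -3
dy = (-14) - 7 = -21
d = sqrt((-3)² + (-21)²) = sqrt(9 + 441) = sqrt(450) = 21.21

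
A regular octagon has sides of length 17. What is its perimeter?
Perimeter = number of sides * side length
Perimeter = 8 * 17
Perimeter = 136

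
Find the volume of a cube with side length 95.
Volume = s³
Volume = 95³
Volume = 857375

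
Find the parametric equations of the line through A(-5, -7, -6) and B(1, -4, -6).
Direction vector d = B - A = (6, 3, 0)
x = -5 + 6t, y = -7 + 3t, z = -6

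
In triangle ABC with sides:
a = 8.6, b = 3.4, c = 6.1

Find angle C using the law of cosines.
cos(C) = (a² + b² - c²)/(2ab)
cos(C) = (8.6² + 3.4² - 6.1²)/(2·8.6·3.4) = 48.31/58.48 = 0.826094
C = arccos(0.826094) = 34.3°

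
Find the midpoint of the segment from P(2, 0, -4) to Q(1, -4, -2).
Midpoint = ((2+1)/2, (0-4)/2, (-4-2)/2) = (1.5, -2, -3)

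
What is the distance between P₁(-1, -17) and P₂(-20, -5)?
Using the distance formula: d = sqrt((x₂-x₁)² + (y₂-y₁)²)
dx = (-20) - (-1) = -19
dy = (-5) - (-17) = 12
d = sqrt((-19)² + 12²) = sqrt(361 + 144) = sqrt(505) = 22.47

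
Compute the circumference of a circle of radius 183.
Circumference = 2 * pi * r
Circumference = 2 * pi * 183
Circumference = 1149.82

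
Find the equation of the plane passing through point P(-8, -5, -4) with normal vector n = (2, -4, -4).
d = n·P = (2)(-8) + (-4)(-5) + (-4)(-4) = 20
Plane: 2x - 4y - 4z = 20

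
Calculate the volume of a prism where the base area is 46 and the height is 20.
Volume = base area * height
Volume = 46 * 20
Volume = 920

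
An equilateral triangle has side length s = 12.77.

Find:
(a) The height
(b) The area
(a) Height h = s·√3/2 = 12.77·√3/2 = 11.06
(b) Area = (√3/4)·s² = (√3/4)·12.77² = (√3/4)·163.073 = 70.61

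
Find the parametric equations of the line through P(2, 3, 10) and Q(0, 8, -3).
Direction vector d = Q - P = (-2, 5, -13)
x = 2 - 2t, y = 3 + 5t, z = 10 - 13t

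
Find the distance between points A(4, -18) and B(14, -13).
Using the distance formula: d = sqrt((x₂-x₁)² + (y₂-y₁)²)
dx = 14 - 4 = 10
dy = (-13) - (-18) = 5
d = sqrt(10² + 5²) = sqrt(100 + 25) = sqrt(125) = 11.18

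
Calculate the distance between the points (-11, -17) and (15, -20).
Using the distance formula: d = sqrt((x₂-x₁)² + (y₂-y₁)²)
dx = 15 - (-11) = 26
dy = (-20) - (-17) = -3
d = sqrt(26² + (-3)²) = sqrt(676 + 9) = sqrt(685) = 26.17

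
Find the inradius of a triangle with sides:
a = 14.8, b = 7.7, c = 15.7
s = (a+b+c)/2 = (14.8+7.7+15.7)/2 = 19.1
Area = √(s(s-a)(s-b)(s-c)) = √(19.1·4.3·11.4·3.4) = 56.4213
r = Area/s = 56.4213/19.1 = 2.954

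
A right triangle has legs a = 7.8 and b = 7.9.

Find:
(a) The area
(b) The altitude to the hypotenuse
(a) Area = ½ab = ½·7.8·7.9 = 30.81
(b) Hypotenuse c = √(7.8² + 7.9²) = √123.25 = 11.1018
    Area = ½·c·h_c  →  h_c = 2·Area/c = 2·30.81/11.1018 = 5.55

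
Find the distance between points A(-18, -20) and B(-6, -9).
Using the distance formula: d = sqrt((x₂-x₁)² + (y₂-y₁)²)
dx = (-6) - (-18) = 12
dy = (-9) - (-20) = 11
d = sqrt(12² + 11²) = sqrt(144 + 121) = sqrt(265) = 16.28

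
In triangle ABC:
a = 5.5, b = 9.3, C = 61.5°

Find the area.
Using A = ½ab·sin(C):
A = ½·5.5·9.3·sin(61.5°) = ½·51.15·0.878817 = 22.48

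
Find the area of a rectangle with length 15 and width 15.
Area = length * width
Area = 15 * 15
Area = 225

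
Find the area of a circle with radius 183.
Area = pi * r²
Area = pi * 183²
Area = pi * 33489
Area = 105208.80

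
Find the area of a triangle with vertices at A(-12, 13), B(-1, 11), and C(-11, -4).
Using the coordinate formula: Area = (1/2)|x₁(y₂-y₃) + x₂(y₃-y₁) + x₃(y₁-y₂)|
Area = (1/2)|(-12)(11-(-4)) + (-1)((-4)-13) + (-11)(13-11)|
Area = (1/2)|(-12)*15 + (-1)*(-17) + (-11)*2|
Area = (1/2)|(-180) + 17 + (-22)|
Area = (1/2)*185 = 92.50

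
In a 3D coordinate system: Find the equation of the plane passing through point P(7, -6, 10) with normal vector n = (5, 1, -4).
d = n·P = (5)(7) + (1)(-6) + (-4)(10) = -11
Plane: 5x + y - 4z = -11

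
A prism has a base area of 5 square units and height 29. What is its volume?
Volume = base area * height
Volume = 5 * 29
Volume = 145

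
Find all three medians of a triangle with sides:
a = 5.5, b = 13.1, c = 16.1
Using m_x = ½√(2y² + 2z² - x²):
m_a = ½√(2·13.1² + 2·16.1² - 5.5²) = ½√831.39 = 14.42
m_b = ½√(2·5.5² + 2·16.1² - 13.1²) = ½√407.31 = 10.09
m_c = ½√(2·5.5² + 2·13.1² - 16.1²) = ½√144.51 = 6.011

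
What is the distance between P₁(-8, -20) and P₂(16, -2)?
Using the distance formula: d = sqrt((x₂-x₁)² + (y₂-y₁)²)
dx = 16 - (-8) = 24
dy = (-2) - (-20) = 18
d = sqrt(24² + 18²) = sqrt(576 + 324) = sqrt(900) = 30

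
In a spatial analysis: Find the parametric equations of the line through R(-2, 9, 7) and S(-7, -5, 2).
Direction vector d = S - R = (-5, -14, -5)
x = -2 - 5t, y = 9 - 14t, z = 7 - 5t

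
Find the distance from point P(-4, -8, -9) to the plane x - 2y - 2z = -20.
d = |1(-4) + (-2)(-8) + (-2)(-9) - (-20)| / √(1² + (-2)² + (-2)²) = 50/√9 = 16.67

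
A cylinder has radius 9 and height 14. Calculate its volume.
Volume = pi * r² * h
Volume = pi * 9² * 14
Volume = pi * 81 * 14
Volume = pi * 1134
Volume = 3562.57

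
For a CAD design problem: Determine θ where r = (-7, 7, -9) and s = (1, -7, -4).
r·s = -20, |r|² = 179, |s|² = 66
cos θ = -20/√11814 ≈ -0.184
θ ≈ 100.6°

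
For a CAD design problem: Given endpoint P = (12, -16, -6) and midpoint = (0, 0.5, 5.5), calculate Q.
Q = (2×0 - 12, 2×0.5 - (-16), 2×5.5 - (-6)) = (-12, 17, 17)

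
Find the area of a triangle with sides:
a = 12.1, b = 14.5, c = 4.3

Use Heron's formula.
s = (a+b+c)/2 = (12.1+14.5+4.3)/2 = 15.45
A = √(s(s-a)(s-b)(s-c)) = √(15.45·3.35·0.95·11.15)
A = √548.241 = 23.41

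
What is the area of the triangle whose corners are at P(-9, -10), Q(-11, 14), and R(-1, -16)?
Using the coordinate formula: Area = (1/2)|x₁(y₂-y₃) + x₂(y₃-y₁) + x₃(y₁-y₂)|
Area = (1/2)|(-9)(14-(-16)) + (-11)((-16)-(-10)) + (-1)((-10)-14)|
Area = (1/2)|(-9)*30 + (-11)*(-6) + (-1)*(-24)|
Area = (1/2)|(-270) + 66 + 24|
Area = (1/2)*180 = 90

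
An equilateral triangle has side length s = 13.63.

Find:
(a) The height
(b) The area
(a) Height h = s·√3/2 = 13.63·√3/2 = 11.8
(b) Area = (√3/4)·s² = (√3/4)·13.63² = (√3/4)·185.777 = 80.44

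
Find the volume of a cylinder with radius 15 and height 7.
Volume = pi * r² * h
Volume = pi * 15² * 7
Volume = pi * 225 * 7
Volume = pi * 1575
Volume = 4948.01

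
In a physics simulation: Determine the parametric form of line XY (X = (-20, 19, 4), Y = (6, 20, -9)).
Direction vector d = Y - X = (26, 1, -13)
x = -20 + 26t, y = 19 + t, z = 4 - 13t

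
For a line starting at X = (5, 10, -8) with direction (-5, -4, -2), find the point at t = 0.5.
P(0.5) = (5 + (-5)(0.5), 10 + (-4)(0.5), -8 + (-2)(0.5)) = (2.5, 8, -9)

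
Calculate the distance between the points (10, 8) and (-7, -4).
Using the distance formula: d = sqrt((x₂-x₁)² + (y₂-y₁)²)
dx = (-7) - 10 = -17
dy = (-4) - 8 = -12
d = sqrt((-17)² + (-12)²) = sqrt(289 + 144) = sqrt(433) = 20.81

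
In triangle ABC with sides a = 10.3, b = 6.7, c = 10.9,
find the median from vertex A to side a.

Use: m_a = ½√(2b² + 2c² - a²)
m_a = ½√(2·6.7² + 2·10.9² - 10.3²)
m_a = ½√(89.78 + 237.62 - 106.09) = ½√221.31 = 7.438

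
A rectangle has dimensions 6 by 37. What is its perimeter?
Perimeter = 2 * (length + width)
Perimeter = 2 * (6 + 37)
Perimeter = 2 * 43
Perimeter = 86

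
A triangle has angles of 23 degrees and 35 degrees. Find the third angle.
Sum of angles in a triangle = 180 degrees
Third angle = 180 - 23 - 35
Third angle = 122 degrees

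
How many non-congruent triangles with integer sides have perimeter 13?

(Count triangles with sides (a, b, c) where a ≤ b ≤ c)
With a ≤ b ≤ c and a + b + c = 13, the triangle inequality a + b > c gives c < 13/2, so c ≤ 6.
Iterate a from 1 to ⌊p/3⌋ = 4; for each a, b ranges from a to ⌊(p−a)/2⌋ with c = p − a − b, keeping only c ≥ b.
Triples: (1, 6, 6), (2, 5, 6), (3, 4, 6), …
Count = 5 triangles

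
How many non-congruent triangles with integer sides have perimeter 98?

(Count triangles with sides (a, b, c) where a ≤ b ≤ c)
With a ≤ b ≤ c and a + b + c = 98, the triangle inequality a + b > c gives c < 98/2, so c ≤ 48.
Iterate a from 1 to ⌊p/3⌋ = 32; for each a, b ranges from a to ⌊(p−a)/2⌋ with c = p − a − b, keeping only c ≥ b.
Triples: (2, 48, 48), (3, 47, 48), (4, 46, 48), …
Count = 200 triangles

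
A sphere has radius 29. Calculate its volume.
Volume = (4/3) * pi * r³
Volume = (4/3) * pi * 29³
Volume = (4/3) * pi * 24389
Volume = 102160.40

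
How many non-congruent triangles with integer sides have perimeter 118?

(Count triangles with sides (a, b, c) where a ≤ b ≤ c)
With a ≤ b ≤ c and a + b + c = 118, the triangle inequality a + b > c gives c < 118/2, so c ≤ 58.
Iterate a from 1 to ⌊p/3⌋ = 39; for each a, b ranges from a to ⌊(p−a)/2⌋ with c = p − a − b, keeping only c ≥ b.
Triples: (2, 58, 58), (3, 57, 58), (4, 56, 58), …
Count = 290 triangles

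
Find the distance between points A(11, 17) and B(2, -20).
Using the distance formula: d = sqrt((x₂-x₁)² + (y₂-y₁)²)
dx = 2 - 11 = -9
dy = (-20) - 17 = -37
d = sqrt((-9)² + (-37)²) = sqrt(81 + 1369) = sqrt(1450) = 38.08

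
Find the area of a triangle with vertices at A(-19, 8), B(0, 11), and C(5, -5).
Using the coordinate formula: Area = (1/2)|x₁(y₂-y₃) + x₂(y₃-y₁) + x₃(y₁-y₂)|
Area = (1/2)|(-19)(11-(-5)) + 0((-5)-8) + 5(8-11)|
Area = (1/2)|(-19)*16 + 0*(-13) + 5*(-3)|
Area = (1/2)|(-304) + 0 + (-15)|
Area = (1/2)*319 = 159.50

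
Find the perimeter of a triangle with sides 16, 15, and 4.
Perimeter = sum of all sides
Perimeter = 16 + 15 + 4
Perimeter = 35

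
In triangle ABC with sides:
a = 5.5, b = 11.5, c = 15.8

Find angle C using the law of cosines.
cos(C) = (a² + b² - c²)/(2ab)
cos(C) = (5.5² + 11.5² - 15.8²)/(2·5.5·11.5) = -87.14/126.5 = -0.688854
C = arccos(-0.688854) = 133.5°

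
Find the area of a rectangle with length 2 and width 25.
Area = length * width
Area = 2 * 25
Area = 50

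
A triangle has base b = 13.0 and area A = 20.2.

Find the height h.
A = ½bh  →  h = 2A/b
h = 2·20.2/13.0 = 3.108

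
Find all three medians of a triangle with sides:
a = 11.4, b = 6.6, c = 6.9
Using m_x = ½√(2y² + 2z² - x²):
m_a = ½√(2·6.6² + 2·6.9² - 11.4²) = ½√52.38 = 3.619
m_b = ½√(2·11.4² + 2·6.9² - 6.6²) = ½√311.58 = 8.826
m_c = ½√(2·11.4² + 2·6.6² - 6.9²) = ½√299.43 = 8.652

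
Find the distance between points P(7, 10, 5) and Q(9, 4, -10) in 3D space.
d = √[(2)² + (-6)² + (-15)²] = √265 = 16.28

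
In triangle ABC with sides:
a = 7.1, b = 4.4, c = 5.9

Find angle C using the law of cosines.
cos(C) = (a² + b² - c²)/(2ab)
cos(C) = (7.1² + 4.4² - 5.9²)/(2·7.1·4.4) = 34.96/62.48 = 0.559539
C = arccos(0.559539) = 55.98°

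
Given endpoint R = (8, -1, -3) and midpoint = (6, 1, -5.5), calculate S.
S = (2×6 - 8, 2×1 - (-1), 2×(-5.5) - (-3)) = (4, 3, -8)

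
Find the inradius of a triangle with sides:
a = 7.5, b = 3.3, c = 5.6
s = (a+b+c)/2 = (7.5+3.3+5.6)/2 = 8.2
Area = √(s(s-a)(s-b)(s-c)) = √(8.2·0.7·4.9·2.6) = 8.55147
r = Area/s = 8.55147/8.2 = 1.043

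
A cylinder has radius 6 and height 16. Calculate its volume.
Volume = pi * r² * h
Volume = pi * 6² * 16
Volume = pi * 36 * 16
Volume = pi * 576
Volume = 1809.56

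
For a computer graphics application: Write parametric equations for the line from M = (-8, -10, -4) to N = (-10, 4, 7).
Direction vector d = N - M = (-2, 14, 11)
x = -8 - 2t, y = -10 + 14t, z = -4 + 11t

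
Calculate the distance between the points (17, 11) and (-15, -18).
Using the distance formula: d = sqrt((x₂-x₁)² + (y₂-y₁)²)
dx = (-15) - 17 = -32
dy = (-18) - 11 = -29
d = sqrt((-32)² + (-29)²) = sqrt(1024 + 841) = sqrt(1865) = 43.19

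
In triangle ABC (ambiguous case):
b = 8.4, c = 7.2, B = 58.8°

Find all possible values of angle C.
sin(C)/c = sin(B)/b  →  sin(C) = c·sin(B)/b = 7.2·sin(58.8°)/8.4 = 0.733169
C₁ = arcsin(0.733169) = 47.15°,  C₂ = 180° - C₁ = 132.85°
Check C₂: A = 180° - 58.8° - 132.85° = -11.65° ≤ 0, rejected
C = 47.15° (one solution)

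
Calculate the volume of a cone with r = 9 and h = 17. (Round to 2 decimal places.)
Volume = (1/3) * pi * r² * h
Volume = (1/3) * pi * 9² * 17
Volume = (1/3) * pi * 81 * 17
Volume = (1/3) * pi * 1377
Volume = 1441.99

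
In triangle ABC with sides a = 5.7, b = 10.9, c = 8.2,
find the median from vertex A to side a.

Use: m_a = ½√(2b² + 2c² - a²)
m_a = ½√(2·10.9² + 2·8.2² - 5.7²)
m_a = ½√(237.62 + 134.48 - 32.49) = ½√339.61 = 9.214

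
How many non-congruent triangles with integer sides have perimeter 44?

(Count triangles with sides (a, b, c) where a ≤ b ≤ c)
With a ≤ b ≤ c and a + b + c = 44, the triangle inequality a + b > c gives c < 44/2, so c ≤ 21.
Iterate a from 1 to ⌊p/3⌋ = 14; for each a, b ranges from a to ⌊(p−a)/2⌋ with c = p − a − b, keeping only c ≥ b.
Triples: (2, 21, 21), (3, 20, 21), (4, 19, 21), …
Count = 40 triangles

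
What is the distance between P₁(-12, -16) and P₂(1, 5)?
Using the distance formula: d = sqrt((x₂-x₁)² + (y₂-y₁)²)
dx = 1 - (-12) = 13
dy = 5 - (-16) = 21
d = sqrt(13² + 21²) = sqrt(169 + 441) = sqrt(610) = 24.70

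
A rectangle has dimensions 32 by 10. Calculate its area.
Area = length * width
Area = 32 * 10
Area = 320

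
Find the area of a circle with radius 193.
Area = pi * r²
Area = pi * 193²
Area = pi * 37249
Area = 117021.18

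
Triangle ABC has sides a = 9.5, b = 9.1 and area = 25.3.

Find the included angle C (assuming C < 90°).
Area = ½ab·sin(C)  →  sin(C) = 2·Area/(ab)
sin(C) = 2·25.3/(9.5·9.1) = 0.585309
C = arcsin(0.585309) = 35.82°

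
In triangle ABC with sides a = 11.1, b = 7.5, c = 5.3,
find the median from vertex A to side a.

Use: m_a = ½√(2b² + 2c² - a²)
m_a = ½√(2·7.5² + 2·5.3² - 11.1²)
m_a = ½√(112.5 + 56.18 - 123.21) = ½√45.47 = 3.372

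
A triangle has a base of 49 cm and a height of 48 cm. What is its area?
Area = (1/2) * base * height
Area = (1/2) * 49 * 48
Area = 1176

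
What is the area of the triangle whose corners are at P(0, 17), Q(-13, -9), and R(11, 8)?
Using the coordinate formula: Area = (1/2)|x₁(y₂-y₃) + x₂(y₃-y₁) + x₃(y₁-y₂)|
Area = (1/2)|0((-9)-8) + (-13)(8-17) + 11(17-(-9))|
Area = (1/2)|0*(-17) + (-13)*(-9) + 11*26|
Area = (1/2)|0 + 117 + 286|
Area = (1/2)*403 = 201.50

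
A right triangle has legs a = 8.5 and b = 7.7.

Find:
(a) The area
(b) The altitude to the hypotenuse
(a) Area = ½ab = ½·8.5·7.7 = 32.725
(b) Hypotenuse c = √(8.5² + 7.7²) = √131.54 = 11.4691
    Area = ½·c·h_c  →  h_c = 2·Area/c = 2·32.725/11.4691 = 5.707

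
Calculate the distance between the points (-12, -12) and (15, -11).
Using the distance formula: d = sqrt((x₂-x₁)² + (y₂-y₁)²)
dx = 15 - (-12) = 27
dy = (-11) - (-12) = 1
d = sqrt(27² + 1²) = sqrt(729 + 1) = sqrt(730) = 27.02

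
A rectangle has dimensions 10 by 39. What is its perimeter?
Perimeter = 2 * (length + width)
Perimeter = 2 * (10 + 39)
Perimeter = 2 * 49
Perimeter = 98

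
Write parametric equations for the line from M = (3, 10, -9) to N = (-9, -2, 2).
Direction vector d = N - M = (-12, -12, 11)
x = 3 - 12t, y = 10 - 12t, z = -9 + 11t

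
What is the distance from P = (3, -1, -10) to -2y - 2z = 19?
d = |0(3) + (-2)(-1) + (-2)(-10) - (19)| / √(0² + (-2)² + (-2)²) = 3/√8 = 1.061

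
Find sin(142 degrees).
sin(142 degrees) = 0.6157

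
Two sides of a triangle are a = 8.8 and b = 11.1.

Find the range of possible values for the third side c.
By the triangle inequality: |a - b| < c < a + b
|8.8 - 11.1| < c < 8.8 + 11.1
2.3 < c < 19.9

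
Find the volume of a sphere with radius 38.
Volume = (4/3) * pi * r³
Volume = (4/3) * pi * 38³
Volume = (4/3) * pi * 54872
Volume = 229847.30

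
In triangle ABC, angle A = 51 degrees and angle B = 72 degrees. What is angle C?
Sum of angles in a triangle = 180 degrees
Third angle = 180 - 51 - 72
Third angle = 57 degrees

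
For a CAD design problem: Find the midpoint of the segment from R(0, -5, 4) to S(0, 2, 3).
Midpoint = ((0+0)/2, (-5+2)/2, (4+3)/2) = (0, -1.5, 3.5)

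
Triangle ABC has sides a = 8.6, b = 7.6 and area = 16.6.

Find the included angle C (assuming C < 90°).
Area = ½ab·sin(C)  →  sin(C) = 2·Area/(ab)
sin(C) = 2·16.6/(8.6·7.6) = 0.507956
C = arcsin(0.507956) = 30.53°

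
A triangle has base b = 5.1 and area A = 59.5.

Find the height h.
A = ½bh  →  h = 2A/b
h = 2·59.5/5.1 = 23.33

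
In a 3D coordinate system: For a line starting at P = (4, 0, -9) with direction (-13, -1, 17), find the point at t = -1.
P(-1) = (4 + (-13)(-1), 0 + (-1)(-1), -9 + 17(-1)) = (17, 1, -26)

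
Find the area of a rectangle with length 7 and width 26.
Area = length * width
Area = 7 * 26
Area = 182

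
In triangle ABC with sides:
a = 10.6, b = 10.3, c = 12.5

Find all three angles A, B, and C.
By the law of cosines:
cos(A) = (b² + c² - a²)/(2bc) = 0.582447  →  A = 54.38°
cos(B) = (a² + c² - b²)/(2ac) = 0.613283  →  B = 52.17°
cos(C) = (a² + b² - c²)/(2ab) = 0.284851  →  C = 73.45°
Check: A + B + C = 180.0° ✓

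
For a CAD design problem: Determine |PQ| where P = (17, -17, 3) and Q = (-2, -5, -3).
d = √[(-19)² + (12)² + (-6)²] = √541 = 23.26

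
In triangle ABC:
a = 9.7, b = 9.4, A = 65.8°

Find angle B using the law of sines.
sin(B)/b = sin(A)/a
sin(B) = b·sin(A)/a = 9.4·sin(65.8°)/9.7 = 0.883910
B = arcsin(0.883910) = 62.12°  (b ≤ a, so B ≤ A and the acute solution is unique)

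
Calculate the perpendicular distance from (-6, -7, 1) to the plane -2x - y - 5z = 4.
d = |(-2)(-6) + (-1)(-7) + (-5)(1) - (4)| / √((-2)² + (-1)² + (-5)²) = 10/√30 = 1.826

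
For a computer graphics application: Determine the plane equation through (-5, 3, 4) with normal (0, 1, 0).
d = n·P = (0)(-5) + (1)(3) + (0)(4) = 3
Plane: y = 3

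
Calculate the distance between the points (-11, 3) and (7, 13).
Using the distance formula: d = sqrt((x₂-x₁)² + (y₂-y₁)²)
dx = 7 - (-11) = 18
dy = 13 - 3 = 10
d = sqrt(18² + 10²) = sqrt(324 + 100) = sqrt(424) = 20.59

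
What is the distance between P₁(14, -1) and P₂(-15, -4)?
Using the distance formula: d = sqrt((x₂-x₁)² + (y₂-y₁)²)
dx = (-15) - 14 = -29
dy = (-4) - (-1) = -3
d = sqrt((-29)² + (-3)²) = sqrt(841 + 9) = sqrt(850) = 29.15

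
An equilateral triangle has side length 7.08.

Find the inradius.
For an equilateral triangle, r = s/(2√3) where s is the side.
r = 7.08/(2√3) = 7.08/3.464102 = 2.044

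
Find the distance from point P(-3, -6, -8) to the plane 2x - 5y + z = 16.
d = |2(-3) + (-5)(-6) + 1(-8) - (16)| / √(2² + (-5)² + 1²) = 0/√30 = 0.0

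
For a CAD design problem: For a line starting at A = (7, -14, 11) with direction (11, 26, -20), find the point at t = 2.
P(2) = (7 + 11(2), -14 + 26(2), 11 + (-20)(2)) = (29, 38, -29)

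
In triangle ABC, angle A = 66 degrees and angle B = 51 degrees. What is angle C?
Sum of angles in a triangle = 180 degrees
Third angle = 180 - 66 - 51
Third angle = 63 degrees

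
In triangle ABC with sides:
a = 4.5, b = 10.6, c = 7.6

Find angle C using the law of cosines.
cos(C) = (a² + b² - c²)/(2ab)
cos(C) = (4.5² + 10.6² - 7.6²)/(2·4.5·10.6) = 74.85/95.4 = 0.784591
C = arccos(0.784591) = 38.32°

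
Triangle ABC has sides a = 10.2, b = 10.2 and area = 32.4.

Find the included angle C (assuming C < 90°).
Area = ½ab·sin(C)  →  sin(C) = 2·Area/(ab)
sin(C) = 2·32.4/(10.2·10.2) = 0.622837
C = arcsin(0.622837) = 38.52°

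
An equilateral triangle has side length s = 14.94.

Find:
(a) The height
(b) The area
(a) Height h = s·√3/2 = 14.94·√3/2 = 12.94
(b) Area = (√3/4)·s² = (√3/4)·14.94² = (√3/4)·223.204 = 96.65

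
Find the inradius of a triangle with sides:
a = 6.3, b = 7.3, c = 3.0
s = (a+b+c)/2 = (6.3+7.3+3.0)/2 = 8.3
Area = √(s(s-a)(s-b)(s-c)) = √(8.3·2·1·5.3) = 9.37977
r = Area/s = 9.37977/8.3 = 1.13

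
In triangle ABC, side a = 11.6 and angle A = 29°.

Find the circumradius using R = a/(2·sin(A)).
R = a/(2·sin(A)) = 11.6/(2·sin(29°))
R = 11.6/(2·0.484810) = 11.6/0.969619 = 11.96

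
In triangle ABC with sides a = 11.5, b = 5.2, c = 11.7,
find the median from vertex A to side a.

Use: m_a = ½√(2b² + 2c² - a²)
m_a = ½√(2·5.2² + 2·11.7² - 11.5²)
m_a = ½√(54.08 + 273.78 - 132.25) = ½√195.61 = 6.993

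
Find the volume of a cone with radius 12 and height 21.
Volume = (1/3) * pi * r² * h
Volume = (1/3) * pi * 12² * 21
Volume = (1/3) * pi * 144 * 21
Volume = (1/3) * pi * 3024
Volume = 3166.73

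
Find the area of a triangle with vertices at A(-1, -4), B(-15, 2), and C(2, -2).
Using the coordinate formula: Area = (1/2)|x₁(y₂-y₃) + x₂(y₃-y₁) + x₃(y₁-y₂)|
Area = (1/2)|(-1)(2-(-2)) + (-15)((-2)-(-4)) + 2((-4)-2)|
Area = (1/2)|(-1)*4 + (-15)*2 + 2*(-6)|
Area = (1/2)|(-4) + (-30) + (-12)|
Area = (1/2)*46 = 23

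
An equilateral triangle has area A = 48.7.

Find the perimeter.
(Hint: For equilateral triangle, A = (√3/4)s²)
A = (√3/4)s²  →  s² = 4A/√3 = 4·48.7/√3 = 112.468
s = 10.6051
Perimeter = 3s = 31.82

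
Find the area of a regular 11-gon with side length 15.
For a regular 11-gon with side length s = 15:
Apothem a = s / (2*tan(pi/11)) = 15 / (2*tan(pi/11)) ≈ 25.5427
Perimeter P = 11 * 15 = 165
Area = (1/2) * P * a = (1/2) * 165 * 25.5427 = 2107.27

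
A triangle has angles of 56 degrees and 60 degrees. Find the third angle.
Sum of angles in a triangle = 180 degrees
Third angle = 180 - 56 - 60
Third angle = 64 degrees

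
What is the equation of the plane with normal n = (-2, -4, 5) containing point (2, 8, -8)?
d = n·P = (-2)(2) + (-4)(8) + (5)(-8) = -76
Plane: -2x - 4y + 5z = -76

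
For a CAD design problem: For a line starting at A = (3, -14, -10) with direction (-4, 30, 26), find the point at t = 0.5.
P(0.5) = (3 + (-4)(0.5), -14 + 30(0.5), -10 + 26(0.5)) = (1, 1, 3)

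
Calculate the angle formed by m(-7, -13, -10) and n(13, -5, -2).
m·n = -6, |m|² = 318, |n|² = 198
cos θ = -6/√62964 ≈ -0.02391
θ ≈ 91.37°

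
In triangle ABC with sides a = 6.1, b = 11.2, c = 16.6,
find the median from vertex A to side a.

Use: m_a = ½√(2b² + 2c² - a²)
m_a = ½√(2·11.2² + 2·16.6² - 6.1²)
m_a = ½√(250.88 + 551.12 - 37.21) = ½√764.79 = 13.83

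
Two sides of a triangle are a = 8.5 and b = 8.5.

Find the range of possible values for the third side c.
By the triangle inequality: |a - b| < c < a + b
|8.5 - 8.5| < c < 8.5 + 8.5
0 < c < 17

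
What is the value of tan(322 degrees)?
tan(322 degrees) = -0.7813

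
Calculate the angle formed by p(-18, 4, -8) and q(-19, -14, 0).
p·q = 286, |p|² = 404, |q|² = 557
cos θ = 286/√225028 ≈ 0.6029
θ ≈ 52.92°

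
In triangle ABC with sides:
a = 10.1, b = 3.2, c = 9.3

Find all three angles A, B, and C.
By the law of cosines:
cos(A) = (b² + c² - a²)/(2bc) = -0.088710  →  A = 95.09°
cos(B) = (a² + c² - b²)/(2ac) = 0.948898  →  B = 18.4°
cos(C) = (a² + b² - c²)/(2ab) = 0.398515  →  C = 66.51°
Check: A + B + C = 180.0° ✓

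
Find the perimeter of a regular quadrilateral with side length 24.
Perimeter = number of sides * side length
Perimeter = 4 * 24
Perimeter = 96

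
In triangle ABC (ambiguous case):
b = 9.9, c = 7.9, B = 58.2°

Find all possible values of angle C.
sin(C)/c = sin(B)/b  →  sin(C) = c·sin(B)/b = 7.9·sin(58.2°)/9.9 = 0.678197
C₁ = arcsin(0.678197) = 42.7°,  C₂ = 180° - C₁ = 137.3°
Check C₂: A = 180° - 58.2° - 137.3° = -15.5° ≤ 0, rejected
C = 42.7° (one solution)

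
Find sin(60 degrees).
sin(60 degrees) = sqrt(3)/2
Decimal approximation: 0.866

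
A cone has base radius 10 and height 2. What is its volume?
Volume = (1/3) * pi * r² * h
Volume = (1/3) * pi * 10² * 2
Volume = (1/3) * pi * 100 * 2
Volume = (1/3) * pi * 200
Volume = 209.44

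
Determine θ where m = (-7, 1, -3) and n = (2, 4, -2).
m·n = -4, |m|² = 59, |n|² = 24
cos θ = -4/√1416 ≈ -0.1063
θ ≈ 96.1°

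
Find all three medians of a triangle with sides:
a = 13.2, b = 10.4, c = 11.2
Using m_x = ½√(2y² + 2z² - x²):
m_a = ½√(2·10.4² + 2·11.2² - 13.2²) = ½√292.96 = 8.558
m_b = ½√(2·13.2² + 2·11.2² - 10.4²) = ½√491.2 = 11.08
m_c = ½√(2·13.2² + 2·10.4² - 11.2²) = ½√439.36 = 10.48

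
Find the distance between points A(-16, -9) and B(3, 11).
Using the distance formula: d = sqrt((x₂-x₁)² + (y₂-y₁)²)
dx = 3 - (-16) = 19
dy = 11 - (-9) = 20
d = sqrt(19² + 20²) = sqrt(361 + 400) = sqrt(761) = 27.59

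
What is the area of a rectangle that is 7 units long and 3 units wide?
Area = length * width
Area = 7 * 3
Area = 21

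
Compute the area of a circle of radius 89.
Area = pi * r²
Area = pi * 89²
Area = pi * 7921
Area = 24884.56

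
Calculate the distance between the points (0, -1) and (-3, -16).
Using the distance formula: d = sqrt((x₂-x₁)² + (y₂-y₁)²)
dx = (-3) - 0 = -3
dy = (-16) - (-1) = -15
d = sqrt((-3)² + (-15)²) = sqrt(9 + 225) = sqrt(234) = 15.30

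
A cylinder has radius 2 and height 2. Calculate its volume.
Volume = pi * r² * h
Volume = pi * 2² * 2
Volume = pi * 4 * 2
Volume = pi * 8
Volume = 25.13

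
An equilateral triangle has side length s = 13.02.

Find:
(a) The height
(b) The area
(a) Height h = s·√3/2 = 13.02·√3/2 = 11.28
(b) Area = (√3/4)·s² = (√3/4)·13.02² = (√3/4)·169.52 = 73.4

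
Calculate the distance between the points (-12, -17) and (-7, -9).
Using the distance formula: d = sqrt((x₂-x₁)² + (y₂-y₁)²)
dx = (-7) - (-12) = 5
dy = (-9) - (-17) = 8
d = sqrt(5² + 8²) = sqrt(25 + 64) = sqrt(89) = 9.43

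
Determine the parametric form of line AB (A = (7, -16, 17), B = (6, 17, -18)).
Direction vector d = B - A = (-1, 33, -35)
x = 7 - t, y = -16 + 33t, z = 17 - 35t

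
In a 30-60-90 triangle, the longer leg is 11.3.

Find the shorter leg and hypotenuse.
In a 30-60-90 triangle, sides are in ratio 1 : √3 : 2.
Long leg = short leg·√3  →  short leg = 11.3/√3 = 6.524
Hypotenuse = 2·(short leg) = 2·11.3/√3 = 13.05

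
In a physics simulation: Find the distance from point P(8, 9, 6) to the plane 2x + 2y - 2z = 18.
d = |2(8) + 2(9) + (-2)(6) - (18)| / √(2² + 2² + (-2)²) = 4/√12 = 1.155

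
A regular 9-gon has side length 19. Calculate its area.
For a regular 9-gon with side length s = 19:
Apothem a = s / (2*tan(pi/9)) = 19 / (2*tan(pi/9)) ≈ 26.101
Perimeter P = 9 * 19 = 171
Area = (1/2) * P * a = (1/2) * 171 * 26.101 = 2231.64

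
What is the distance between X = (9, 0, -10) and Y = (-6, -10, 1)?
d = √[(-15)² + (-10)² + (11)²] = √446 = 21.12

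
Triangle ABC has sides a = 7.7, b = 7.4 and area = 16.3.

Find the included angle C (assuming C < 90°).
Area = ½ab·sin(C)  →  sin(C) = 2·Area/(ab)
sin(C) = 2·16.3/(7.7·7.4) = 0.572131
C = arcsin(0.572131) = 34.9°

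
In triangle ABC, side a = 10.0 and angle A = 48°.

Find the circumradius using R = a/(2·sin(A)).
R = a/(2·sin(A)) = 10.0/(2·sin(48°))
R = 10.0/(2·0.743145) = 10.0/1.486290 = 6.728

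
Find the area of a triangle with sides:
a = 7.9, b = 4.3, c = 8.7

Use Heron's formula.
s = (a+b+c)/2 = (7.9+4.3+8.7)/2 = 10.45
A = √(s(s-a)(s-b)(s-c)) = √(10.45·2.55·6.15·1.75)
A = √286.794 = 16.93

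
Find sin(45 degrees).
sin(45 degrees) = sqrt(2)/2
Decimal approximation: 0.7071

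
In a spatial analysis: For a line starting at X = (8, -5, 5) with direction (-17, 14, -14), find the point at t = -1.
P(-1) = (8 + (-17)(-1), -5 + 14(-1), 5 + (-14)(-1)) = (25, -19, 19)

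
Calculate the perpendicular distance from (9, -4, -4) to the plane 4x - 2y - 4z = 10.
d = |4(9) + (-2)(-4) + (-4)(-4) - (10)| / √(4² + (-2)² + (-4)²) = 50/√36 = 8.333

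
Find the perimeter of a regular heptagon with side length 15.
Perimeter = number of sides * side length
Perimeter = 7 * 15
Perimeter = 105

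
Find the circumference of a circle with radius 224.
Circumference = 2 * pi * r
Circumference = 2 * pi * 224
Circumference = 1407.43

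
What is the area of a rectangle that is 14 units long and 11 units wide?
Area = length * width
Area = 14 * 11
Area = 154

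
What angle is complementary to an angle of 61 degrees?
Complementary angles sum to 90 degrees.
Other angle = 90 - 61
Other angle = 29 degrees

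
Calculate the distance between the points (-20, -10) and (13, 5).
Using the distance formula: d = sqrt((x₂-x₁)² + (y₂-y₁)²)
dx = 13 - (-20) = 33
dy = 5 - (-10) = 15
d = sqrt(33² + 15²) = sqrt(1089 + 225) = sqrt(1314) = 36.25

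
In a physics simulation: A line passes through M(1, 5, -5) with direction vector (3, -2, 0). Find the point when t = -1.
P(-1) = (1 + 3(-1), 5 + (-2)(-1), -5 + 0(-1)) = (-2, 7, -5)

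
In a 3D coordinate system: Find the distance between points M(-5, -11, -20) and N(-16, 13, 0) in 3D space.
d = √[(-11)² + (24)² + (20)²] = √1097 = 33.12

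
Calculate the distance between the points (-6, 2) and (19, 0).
Using the distance formula: d = sqrt((x₂-x₁)² + (y₂-y₁)²)
dx = 19 - (-6) = 25
dy = 0 - 2 = -2
d = sqrt(25² + (-2)²) = sqrt(625 + 4) = sqrt(629) = 25.08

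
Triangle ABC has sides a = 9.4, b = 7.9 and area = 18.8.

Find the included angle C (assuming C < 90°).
Area = ½ab·sin(C)  →  sin(C) = 2·Area/(ab)
sin(C) = 2·18.8/(9.4·7.9) = 0.506329
C = arcsin(0.506329) = 30.42°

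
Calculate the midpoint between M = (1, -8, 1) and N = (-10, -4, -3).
Midpoint = ((1-10)/2, (-8-4)/2, (1-3)/2) = (-4.5, -6, -1)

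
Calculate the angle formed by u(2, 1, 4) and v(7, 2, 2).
u·v = 24, |u|² = 21, |v|² = 57
cos θ = 24/√1197 ≈ 0.6937
θ ≈ 46.08°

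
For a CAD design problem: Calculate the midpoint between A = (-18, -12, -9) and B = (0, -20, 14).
Midpoint = ((-18+0)/2, (-12-20)/2, (-9+14)/2) = (-9, -16, 2.5)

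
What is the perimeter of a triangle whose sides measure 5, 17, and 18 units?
Perimeter = sum of all sides
Perimeter = 5 + 17 + 18
Perimeter = 40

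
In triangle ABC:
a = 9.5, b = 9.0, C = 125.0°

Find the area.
Using A = ½ab·sin(C):
A = ½·9.5·9.0·sin(125.0°) = ½·85.5·0.819152 = 35.02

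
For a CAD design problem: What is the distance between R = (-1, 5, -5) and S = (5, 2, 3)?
d = √[(6)² + (-3)² + (8)²] = √109 = 10.44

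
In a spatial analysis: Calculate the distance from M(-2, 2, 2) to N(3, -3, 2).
d = √[(5)² + (-5)² + (0)²] = √50 = 7.071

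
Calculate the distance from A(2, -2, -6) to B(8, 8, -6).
d = √[(6)² + (10)² + (0)²] = √136 = 11.66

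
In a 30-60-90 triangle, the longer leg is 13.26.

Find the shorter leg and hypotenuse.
In a 30-60-90 triangle, sides are in ratio 1 : √3 : 2.
Long leg = short leg·√3  →  short leg = 13.26/√3 = 7.656
Hypotenuse = 2·(short leg) = 2·13.26/√3 = 15.31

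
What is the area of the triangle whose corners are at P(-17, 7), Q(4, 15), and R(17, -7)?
Using the coordinate formula: Area = (1/2)|x₁(y₂-y₃) + x₂(y₃-y₁) + x₃(y₁-y₂)|
Area = (1/2)|(-17)(15-(-7)) + 4((-7)-7) + 17(7-15)|
Area = (1/2)|(-17)*22 + 4*(-14) + 17*(-8)|
Area = (1/2)|(-374) + (-56) + (-136)|
Area = (1/2)*566 = 283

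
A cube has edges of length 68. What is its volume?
Volume = s³
Volume = 68³
Volume = 314432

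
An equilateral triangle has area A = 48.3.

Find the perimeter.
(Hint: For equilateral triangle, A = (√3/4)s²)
A = (√3/4)s²  →  s² = 4A/√3 = 4·48.3/√3 = 111.544
s = 10.5614
Perimeter = 3s = 31.68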